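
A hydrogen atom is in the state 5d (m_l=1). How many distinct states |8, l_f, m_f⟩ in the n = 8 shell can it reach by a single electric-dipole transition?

5

E1 requires Δl = ±1, so l_f ∈ {1, 3}; with 0 ≤ l_f ≤ n_f−1 = 7, the allowed l_f values are {1, 3}.
For l_f = 1: m_f ∈ {m_i−1, m_i, m_i+1} ∩ [−1, 1] = {0, 1} → 2 states.
For l_f = 3: m_f ∈ {m_i−1, m_i, m_i+1} ∩ [−3, 3] = {0, 1, 2} → 3 states.
Total: 5.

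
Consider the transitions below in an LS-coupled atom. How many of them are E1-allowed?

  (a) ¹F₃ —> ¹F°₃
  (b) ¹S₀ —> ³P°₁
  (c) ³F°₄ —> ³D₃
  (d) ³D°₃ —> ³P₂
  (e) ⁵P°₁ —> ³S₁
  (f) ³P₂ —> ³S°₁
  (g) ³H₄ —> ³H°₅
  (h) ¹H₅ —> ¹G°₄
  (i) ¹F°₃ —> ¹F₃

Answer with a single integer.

(a) allowed
(b) forbidden (ΔS fails)
(c) allowed
(d) allowed
(e) forbidden (ΔS fails)
(f) allowed
(g) allowed
(h) allowed
(i) allowed
Total allowed: 7 of 9.

7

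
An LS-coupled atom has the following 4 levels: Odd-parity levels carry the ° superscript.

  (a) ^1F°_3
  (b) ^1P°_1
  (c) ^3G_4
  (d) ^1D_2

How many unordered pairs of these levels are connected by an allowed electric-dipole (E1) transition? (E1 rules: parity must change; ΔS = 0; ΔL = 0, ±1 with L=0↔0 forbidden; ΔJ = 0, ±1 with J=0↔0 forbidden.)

2

(a)–(b): forbidden (parity, ΔL, ΔJ).
(a)–(c): forbidden (ΔS).
(a)–(d): allowed.
(b)–(c): forbidden (ΔS, ΔL, ΔJ).
(b)–(d): allowed.
(c)–(d): forbidden (parity, ΔS, ΔL, ΔJ).
Allowed pairs: 2 of 6.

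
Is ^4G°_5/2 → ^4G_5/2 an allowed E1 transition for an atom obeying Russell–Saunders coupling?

allowed

ΔJ = 0, ±1 (not J=0↔0): J: 5/2 → 5/2, ΔJ = +0 — satisfied.
ΔL = 0, ±1 (not L=0↔0): L: 4 → 4, ΔL = +0 — satisfied.
ΔS = 0: S: 3/2 → 3/2 — satisfied.
Parity must change: odd → even — satisfied.
All four E1 rules are satisfied.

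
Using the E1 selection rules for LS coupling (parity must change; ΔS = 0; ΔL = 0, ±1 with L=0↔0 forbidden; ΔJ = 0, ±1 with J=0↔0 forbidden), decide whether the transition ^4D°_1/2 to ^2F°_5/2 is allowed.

Parity must change: odd → odd — fails.
ΔS = 0: S: 3/2 → 1/2 — fails.
ΔL = 0, ±1 (not L=0↔0): L: 2 → 3, ΔL = +1 — ok.
ΔJ = 0, ±1 (not J=0↔0): J: 1/2 → 5/2, ΔJ = +2 — fails.
Rule(s) violated: parity, ΔS, ΔJ.

forbidden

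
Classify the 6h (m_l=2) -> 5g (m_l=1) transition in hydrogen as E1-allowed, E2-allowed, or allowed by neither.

E1

Δl = 4 − 5 = -1; l_i + l_f = 9.
Δm_l = -1.
E1 (Δl = ±1, |Δm_l| ≤ 1): satisfied.
E2 (Δl = 0,±2, l_i+l_f ≥ 2, |Δm_l| ≤ 2): not satisfied.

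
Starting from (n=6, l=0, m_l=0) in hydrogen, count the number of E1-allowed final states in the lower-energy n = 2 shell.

E1 requires Δl = ±1, so l_f ∈ {-1, 1}; with 0 ≤ l_f ≤ n_f−1 = 1, the allowed l_f values are {1}.
For l_f = 1: m_f ∈ {m_i−1, m_i, m_i+1} ∩ [−1, 1] = {-1, 0, 1} → 3 states.
Total: 3.

3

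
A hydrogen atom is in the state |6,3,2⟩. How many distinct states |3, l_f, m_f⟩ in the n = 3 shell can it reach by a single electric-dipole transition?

E1 requires Δl = ±1, so l_f ∈ {2, 4}; with 0 ≤ l_f ≤ n_f−1 = 2, the allowed l_f values are {2}.
For l_f = 2: m_f ∈ {m_i−1, m_i, m_i+1} ∩ [−2, 2] = {1, 2} → 2 states.
Total: 2.

2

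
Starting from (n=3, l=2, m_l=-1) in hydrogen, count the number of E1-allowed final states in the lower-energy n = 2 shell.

E1 requires Δl = ±1, so l_f ∈ {1, 3}; with 0 ≤ l_f ≤ n_f−1 = 1, the allowed l_f values are {1}.
For l_f = 1: m_f ∈ {m_i−1, m_i, m_i+1} ∩ [−1, 1] = {-1, 0} → 2 states.
Total: 2.

2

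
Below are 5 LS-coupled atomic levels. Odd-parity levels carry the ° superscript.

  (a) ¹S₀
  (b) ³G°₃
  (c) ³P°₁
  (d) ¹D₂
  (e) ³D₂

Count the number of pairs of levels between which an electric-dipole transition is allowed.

1

(a)–(b): forbidden (ΔS, ΔL, ΔJ).
(a)–(c): forbidden (ΔS).
(a)–(d): forbidden (parity, ΔL, ΔJ).
(a)–(e): forbidden (parity, ΔS, ΔL, ΔJ).
(b)–(c): forbidden (parity, ΔL, ΔJ).
(b)–(d): forbidden (ΔS, ΔL).
(b)–(e): forbidden (ΔL).
(c)–(d): forbidden (ΔS).
(c)–(e): allowed.
(d)–(e): forbidden (parity, ΔS).
Allowed pairs: 1 of 10.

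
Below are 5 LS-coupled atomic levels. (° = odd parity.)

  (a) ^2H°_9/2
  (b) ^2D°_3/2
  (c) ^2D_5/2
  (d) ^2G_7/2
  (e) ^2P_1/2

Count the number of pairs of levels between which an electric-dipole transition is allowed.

3

(a)–(b): forbidden (parity, ΔL, ΔJ).
(a)–(c): forbidden (ΔL, ΔJ).
(a)–(d): allowed.
(a)–(e): forbidden (ΔL, ΔJ).
(b)–(c): allowed.
(b)–(d): forbidden (ΔL, ΔJ).
(b)–(e): allowed.
(c)–(d): forbidden (parity, ΔL).
(c)–(e): forbidden (parity, ΔJ).
(d)–(e): forbidden (parity, ΔL, ΔJ).
Allowed pairs: 3 of 10.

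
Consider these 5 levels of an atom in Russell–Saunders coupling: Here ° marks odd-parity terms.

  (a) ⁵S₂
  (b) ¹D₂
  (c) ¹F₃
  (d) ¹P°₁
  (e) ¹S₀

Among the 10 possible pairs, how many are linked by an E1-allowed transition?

2

(a)–(b): forbidden (parity, ΔS, ΔL).
(a)–(c): forbidden (parity, ΔS, ΔL).
(a)–(d): forbidden (ΔS).
(a)–(e): forbidden (parity, ΔS, ΔL, ΔJ).
(b)–(c): forbidden (parity).
(b)–(d): allowed.
(b)–(e): forbidden (parity, ΔL, ΔJ).
(c)–(d): forbidden (ΔL, ΔJ).
(c)–(e): forbidden (parity, ΔL, ΔJ).
(d)–(e): allowed.
Allowed pairs: 2 of 10.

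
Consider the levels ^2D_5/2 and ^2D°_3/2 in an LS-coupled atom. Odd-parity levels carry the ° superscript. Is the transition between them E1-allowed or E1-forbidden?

Reading off the term symbols: S 1/2→1/2, L 2→2, J 5/2→3/2, parity even→odd.
Parity must change: even → odd — ok.
ΔS = 0: S: 1/2 → 1/2 — ok.
ΔL = 0, ±1 (not L=0↔0): L: 2 → 2, ΔL = +0 — ok.
ΔJ = 0, ±1 (not J=0↔0): J: 5/2 → 3/2, ΔJ = -1 — ok.
All four E1 rules are satisfied.

allowed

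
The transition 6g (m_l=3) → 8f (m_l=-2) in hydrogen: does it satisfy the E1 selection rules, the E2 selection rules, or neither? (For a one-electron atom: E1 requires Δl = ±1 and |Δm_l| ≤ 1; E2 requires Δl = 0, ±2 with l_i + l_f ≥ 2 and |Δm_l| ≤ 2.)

Δl = 3 − 4 = -1; l_i + l_f = 7.
Δm_l = -5.
E1 (Δl = ±1, |Δm_l| ≤ 1): not satisfied.
E2 (Δl = 0,±2, l_i+l_f ≥ 2, |Δm_l| ≤ 2): not satisfied.

neither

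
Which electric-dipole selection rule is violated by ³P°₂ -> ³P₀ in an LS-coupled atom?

Initial level: S=1, L=1, J=2, parity odd. Final level: S=1, L=1, J=0, parity even.
Parity must change: odd → even — satisfied.
ΔS = 0: S: 1 → 1 — satisfied.
ΔL = 0, ±1 (not L=0↔0): L: 1 → 1, ΔL = +0 — satisfied.
ΔJ = 0, ±1 (not J=0↔0): J: 2 → 0, ΔJ = -2 — violated.

the ΔJ = 0, ±1 rule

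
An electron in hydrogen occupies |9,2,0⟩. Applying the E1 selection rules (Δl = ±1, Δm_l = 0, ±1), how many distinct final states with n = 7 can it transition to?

E1 requires Δl = ±1, so l_f ∈ {1, 3}; with 0 ≤ l_f ≤ n_f−1 = 6, the allowed l_f values are {1, 3}.
For l_f = 1: m_f ∈ {m_i−1, m_i, m_i+1} ∩ [−1, 1] = {-1, 0, 1} → 3 states.
For l_f = 3: m_f ∈ {m_i−1, m_i, m_i+1} ∩ [−3, 3] = {-1, 0, 1} → 3 states.
Total: 6.

6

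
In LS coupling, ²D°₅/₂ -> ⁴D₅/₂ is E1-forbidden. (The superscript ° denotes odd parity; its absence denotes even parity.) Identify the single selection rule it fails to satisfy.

Initial level: S=1/2, L=2, J=5/2, parity odd. Final level: S=3/2, L=2, J=5/2, parity even.
ΔL = 0, ±1 (not L=0↔0): L: 2 → 2, ΔL = +0 — satisfied.
ΔJ = 0, ±1 (not J=0↔0): J: 5/2 → 5/2, ΔJ = +0 — satisfied.
Parity must change: odd → even — satisfied.
ΔS = 0: S: 1/2 → 3/2 — violated.

the ΔS = 0 rule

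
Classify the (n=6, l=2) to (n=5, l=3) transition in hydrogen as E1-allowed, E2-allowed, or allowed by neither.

Δl = 3 − 2 = +1; l_i + l_f = 5.
E1 (Δl = ±1): satisfied.
E2 (Δl = 0,±2, l_i+l_f ≥ 2): not satisfied.

E1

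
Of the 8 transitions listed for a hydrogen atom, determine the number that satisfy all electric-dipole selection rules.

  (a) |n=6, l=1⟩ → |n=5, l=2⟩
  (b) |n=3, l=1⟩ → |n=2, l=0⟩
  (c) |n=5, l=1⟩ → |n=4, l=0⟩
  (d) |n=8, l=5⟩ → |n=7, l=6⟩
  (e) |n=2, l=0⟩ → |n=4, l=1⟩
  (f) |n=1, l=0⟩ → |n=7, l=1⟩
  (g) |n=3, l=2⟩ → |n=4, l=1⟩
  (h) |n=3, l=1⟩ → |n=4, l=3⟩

(a) allowed
(b) allowed
(c) allowed
(d) allowed
(e) allowed
(f) allowed
(g) allowed
(h) forbidden — Δl = +2 (E1 requires Δl = ±1)
Total allowed: 7 of 8.

7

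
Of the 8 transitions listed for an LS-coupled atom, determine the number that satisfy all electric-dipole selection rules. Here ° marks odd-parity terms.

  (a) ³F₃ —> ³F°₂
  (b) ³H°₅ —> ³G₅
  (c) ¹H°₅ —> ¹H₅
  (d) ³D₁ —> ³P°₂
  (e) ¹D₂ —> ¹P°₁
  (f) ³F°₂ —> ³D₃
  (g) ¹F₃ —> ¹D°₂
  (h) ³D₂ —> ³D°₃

8

(a) allowed
(b) allowed
(c) allowed
(d) allowed
(e) allowed
(f) allowed
(g) allowed
(h) allowed
Total allowed: 8 of 8.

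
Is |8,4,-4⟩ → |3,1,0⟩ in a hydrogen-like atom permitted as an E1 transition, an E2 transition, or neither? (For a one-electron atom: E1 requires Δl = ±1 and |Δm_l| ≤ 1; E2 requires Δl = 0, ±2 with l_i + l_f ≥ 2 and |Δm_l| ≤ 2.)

Δl = 1 − 4 = -3; l_i + l_f = 5.
Δm_l = +4.
E1 (Δl = ±1, |Δm_l| ≤ 1): not satisfied.
E2 (Δl = 0,±2, l_i+l_f ≥ 2, |Δm_l| ≤ 2): not satisfied.

neither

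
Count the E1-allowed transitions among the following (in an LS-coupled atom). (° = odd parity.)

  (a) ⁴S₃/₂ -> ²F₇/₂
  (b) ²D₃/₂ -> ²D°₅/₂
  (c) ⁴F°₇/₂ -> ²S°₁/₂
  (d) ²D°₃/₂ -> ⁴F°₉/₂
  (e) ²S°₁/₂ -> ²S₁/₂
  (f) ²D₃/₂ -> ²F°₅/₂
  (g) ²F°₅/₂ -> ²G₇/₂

3

(a) forbidden (parity, ΔS, ΔL, ΔJ fail)
(b) allowed
(c) forbidden (parity, ΔS, ΔL, ΔJ fail)
(d) forbidden (parity, ΔS, ΔJ fail)
(e) forbidden (ΔL fails)
(f) allowed
(g) allowed
Total allowed: 3 of 7.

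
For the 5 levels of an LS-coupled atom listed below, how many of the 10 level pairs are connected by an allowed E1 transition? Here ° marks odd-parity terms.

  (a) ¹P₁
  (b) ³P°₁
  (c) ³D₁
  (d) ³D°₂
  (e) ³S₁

(a)–(b): forbidden (ΔS).
(a)–(c): forbidden (parity, ΔS).
(a)–(d): forbidden (ΔS).
(a)–(e): forbidden (parity, ΔS).
(b)–(c): allowed.
(b)–(d): forbidden (parity).
(b)–(e): allowed.
(c)–(d): allowed.
(c)–(e): forbidden (parity, ΔL).
(d)–(e): forbidden (ΔL).
Allowed pairs: 3 of 10.

3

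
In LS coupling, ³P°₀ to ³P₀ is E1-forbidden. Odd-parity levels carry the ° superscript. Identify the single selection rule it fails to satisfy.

the J=0 ↔ J=0 exclusion

Initial level: S=1, L=1, J=0, parity odd. Final level: S=1, L=1, J=0, parity even.
Parity must change: odd → even — ok.
ΔS = 0: S: 1 → 1 — ok.
ΔL = 0, ±1 (not L=0↔0): L: 1 → 1, ΔL = +0 — ok.
ΔJ = 0, ±1 (not J=0↔0): J: 0 → 0, ΔJ = +0 — fails.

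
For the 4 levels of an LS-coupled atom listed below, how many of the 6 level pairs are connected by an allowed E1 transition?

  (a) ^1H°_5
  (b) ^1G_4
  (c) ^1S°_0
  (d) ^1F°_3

(a)–(b): allowed.
(a)–(c): forbidden (parity, ΔL, ΔJ).
(a)–(d): forbidden (parity, ΔL, ΔJ).
(b)–(c): forbidden (ΔL, ΔJ).
(b)–(d): allowed.
(c)–(d): forbidden (parity, ΔL, ΔJ).
Allowed pairs: 2 of 6.

2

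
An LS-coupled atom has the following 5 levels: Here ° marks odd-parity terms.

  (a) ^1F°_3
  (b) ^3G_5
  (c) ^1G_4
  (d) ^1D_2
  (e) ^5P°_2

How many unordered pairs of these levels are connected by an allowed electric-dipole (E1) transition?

(a)–(b): forbidden (ΔS, ΔJ).
(a)–(c): allowed.
(a)–(d): allowed.
(a)–(e): forbidden (parity, ΔS, ΔL).
(b)–(c): forbidden (parity, ΔS).
(b)–(d): forbidden (parity, ΔS, ΔL, ΔJ).
(b)–(e): forbidden (ΔS, ΔL, ΔJ).
(c)–(d): forbidden (parity, ΔL, ΔJ).
(c)–(e): forbidden (ΔS, ΔL, ΔJ).
(d)–(e): forbidden (ΔS).
Allowed pairs: 2 of 10.

2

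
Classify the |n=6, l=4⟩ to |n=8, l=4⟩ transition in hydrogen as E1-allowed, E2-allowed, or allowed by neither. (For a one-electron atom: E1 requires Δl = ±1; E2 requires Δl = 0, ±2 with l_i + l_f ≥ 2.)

Δl = 4 − 4 = +0; l_i + l_f = 8.
E1 (Δl = ±1): not satisfied.
E2 (Δl = 0,±2, l_i+l_f ≥ 2): satisfied.

E2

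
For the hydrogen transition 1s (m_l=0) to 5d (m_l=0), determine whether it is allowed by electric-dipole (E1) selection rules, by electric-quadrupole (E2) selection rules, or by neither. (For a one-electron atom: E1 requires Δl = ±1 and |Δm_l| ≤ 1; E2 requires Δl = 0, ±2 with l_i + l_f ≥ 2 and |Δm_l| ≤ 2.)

Δl = 2 − 0 = +2; l_i + l_f = 2.
Δm_l = +0.
E1 (Δl = ±1, |Δm_l| ≤ 1): not satisfied.
E2 (Δl = 0,±2, l_i+l_f ≥ 2, |Δm_l| ≤ 2): satisfied.

E2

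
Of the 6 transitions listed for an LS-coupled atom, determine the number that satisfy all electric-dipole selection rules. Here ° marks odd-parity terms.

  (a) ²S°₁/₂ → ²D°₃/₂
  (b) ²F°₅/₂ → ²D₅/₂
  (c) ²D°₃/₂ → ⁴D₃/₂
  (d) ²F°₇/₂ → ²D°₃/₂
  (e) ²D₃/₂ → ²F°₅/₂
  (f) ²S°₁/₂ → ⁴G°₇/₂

(a) forbidden (parity, ΔL fail)
(b) allowed
(c) forbidden (ΔS fails)
(d) forbidden (parity, ΔJ fail)
(e) allowed
(f) forbidden (parity, ΔS, ΔL, ΔJ fail)
Total allowed: 2 of 6.

2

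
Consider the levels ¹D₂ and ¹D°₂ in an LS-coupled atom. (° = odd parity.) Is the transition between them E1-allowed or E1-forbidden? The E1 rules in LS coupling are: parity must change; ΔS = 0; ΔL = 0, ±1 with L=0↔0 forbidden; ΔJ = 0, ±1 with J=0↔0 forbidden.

Initial level: S=0, L=2, J=2, parity even. Final level: S=0, L=2, J=2, parity odd.
ΔJ = 0, ±1 (not J=0↔0): J: 2 → 2, ΔJ = +0 — ✓.
Parity must change: even → odd — ✓.
ΔL = 0, ±1 (not L=0↔0): L: 2 → 2, ΔL = +0 — ✓.
ΔS = 0: S: 0 → 0 — ✓.
All four E1 rules are satisfied.

allowed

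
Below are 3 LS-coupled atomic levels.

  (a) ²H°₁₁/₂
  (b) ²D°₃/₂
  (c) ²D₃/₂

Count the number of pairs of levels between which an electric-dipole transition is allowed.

1

(a)–(b): forbidden (parity, ΔL, ΔJ).
(a)–(c): forbidden (ΔL, ΔJ).
(b)–(c): allowed.
Allowed pairs: 1 of 3.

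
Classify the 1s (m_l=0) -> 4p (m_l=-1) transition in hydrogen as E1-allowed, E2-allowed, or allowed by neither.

Δl = 1 − 0 = +1; l_i + l_f = 1.
Δm_l = -1.
E1 (Δl = ±1, |Δm_l| ≤ 1): satisfied.
E2 (Δl = 0,±2, l_i+l_f ≥ 2, |Δm_l| ≤ 2): not satisfied.

E1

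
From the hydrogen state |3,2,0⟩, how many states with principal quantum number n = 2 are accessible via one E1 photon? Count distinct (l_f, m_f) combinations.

E1 requires Δl = ±1, so l_f ∈ {1, 3}; with 0 ≤ l_f ≤ n_f−1 = 1, the allowed l_f values are {1}.
For l_f = 1: m_f ∈ {m_i−1, m_i, m_i+1} ∩ [−1, 1] = {-1, 0, 1} → 3 states.
Total: 3.

3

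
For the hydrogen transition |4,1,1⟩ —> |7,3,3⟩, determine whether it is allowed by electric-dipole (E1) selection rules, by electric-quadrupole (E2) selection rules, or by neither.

Δl = 3 − 1 = +2; l_i + l_f = 4.
Δm_l = +2.
E1 (Δl = ±1, |Δm_l| ≤ 1): not satisfied.
E2 (Δl = 0,±2, l_i+l_f ≥ 2, |Δm_l| ≤ 2): satisfied.

E2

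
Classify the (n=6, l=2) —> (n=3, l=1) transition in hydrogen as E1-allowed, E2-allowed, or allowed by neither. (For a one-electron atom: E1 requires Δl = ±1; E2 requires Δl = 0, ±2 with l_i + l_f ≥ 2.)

Δl = 1 − 2 = -1; l_i + l_f = 3.
E1 (Δl = ±1): satisfied.
E2 (Δl = 0,±2, l_i+l_f ≥ 2): not satisfied.

E1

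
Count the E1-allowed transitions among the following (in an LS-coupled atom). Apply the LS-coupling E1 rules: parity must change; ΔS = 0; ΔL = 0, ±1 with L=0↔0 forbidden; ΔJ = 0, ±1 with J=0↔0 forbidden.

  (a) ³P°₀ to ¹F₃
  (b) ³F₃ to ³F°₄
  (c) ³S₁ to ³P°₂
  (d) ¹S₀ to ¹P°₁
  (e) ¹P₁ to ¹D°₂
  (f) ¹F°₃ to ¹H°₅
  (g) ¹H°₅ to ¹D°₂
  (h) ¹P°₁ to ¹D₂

5

(a) forbidden (ΔS, ΔL, ΔJ fail)
(b) allowed
(c) allowed
(d) allowed
(e) allowed
(f) forbidden (parity, ΔL, ΔJ fail)
(g) forbidden (parity, ΔL, ΔJ fail)
(h) allowed
Total allowed: 5 of 8.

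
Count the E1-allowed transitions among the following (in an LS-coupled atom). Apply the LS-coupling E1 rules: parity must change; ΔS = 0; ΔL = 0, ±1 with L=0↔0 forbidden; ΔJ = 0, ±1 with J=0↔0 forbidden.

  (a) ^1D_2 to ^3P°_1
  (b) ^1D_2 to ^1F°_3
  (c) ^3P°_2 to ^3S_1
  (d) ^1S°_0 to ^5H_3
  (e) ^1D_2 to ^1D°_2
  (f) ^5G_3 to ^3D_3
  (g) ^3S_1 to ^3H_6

(a) forbidden (ΔS fails)
(b) allowed
(c) allowed
(d) forbidden (ΔS, ΔL, ΔJ fail)
(e) allowed
(f) forbidden (parity, ΔS, ΔL fail)
(g) forbidden (parity, ΔL, ΔJ fail)
Total allowed: 3 of 7.

3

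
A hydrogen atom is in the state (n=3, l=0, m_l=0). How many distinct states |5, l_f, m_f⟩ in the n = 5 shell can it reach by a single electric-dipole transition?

3

E1 requires Δl = ±1, so l_f ∈ {-1, 1}; with 0 ≤ l_f ≤ n_f−1 = 4, the allowed l_f values are {1}.
For l_f = 1: m_f ∈ {m_i−1, m_i, m_i+1} ∩ [−1, 1] = {-1, 0, 1} → 3 states.
Total: 3.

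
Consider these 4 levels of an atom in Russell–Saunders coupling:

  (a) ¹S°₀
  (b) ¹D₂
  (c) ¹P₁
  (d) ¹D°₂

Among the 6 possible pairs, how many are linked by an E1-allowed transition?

(a)–(b): forbidden (ΔL, ΔJ).
(a)–(c): allowed.
(a)–(d): forbidden (parity, ΔL, ΔJ).
(b)–(c): forbidden (parity).
(b)–(d): allowed.
(c)–(d): allowed.
Allowed pairs: 3 of 6.

3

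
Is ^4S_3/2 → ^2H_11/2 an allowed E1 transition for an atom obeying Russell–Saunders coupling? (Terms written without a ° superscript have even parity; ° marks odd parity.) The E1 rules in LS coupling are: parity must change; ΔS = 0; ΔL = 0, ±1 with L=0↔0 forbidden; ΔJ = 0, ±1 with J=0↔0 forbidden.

Parity must change: even → even — fails.
ΔS = 0: S: 3/2 → 1/2 — fails.
ΔL = 0, ±1 (not L=0↔0): L: 0 → 5, ΔL = +5 — fails.
ΔJ = 0, ±1 (not J=0↔0): J: 3/2 → 11/2, ΔJ = +4 — fails.
Rule(s) violated: parity, ΔS, ΔL, ΔJ.

forbidden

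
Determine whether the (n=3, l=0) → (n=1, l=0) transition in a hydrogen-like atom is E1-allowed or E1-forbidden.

forbidden

l: 0 → 0 (Δl = +0). Δl = ±1 violated.
The transition is electric-dipole forbidden.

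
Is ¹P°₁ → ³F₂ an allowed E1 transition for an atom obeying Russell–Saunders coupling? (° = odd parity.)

Parity must change: odd → even — passes.
ΔS = 0: S: 0 → 1 — fails.
ΔL = 0, ±1 (not L=0↔0): L: 1 → 3, ΔL = +2 — fails.
ΔJ = 0, ±1 (not J=0↔0): J: 1 → 2, ΔJ = +1 — passes.
Rule(s) violated: ΔS, ΔL.

forbidden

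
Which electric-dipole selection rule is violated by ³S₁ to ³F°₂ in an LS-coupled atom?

ΔJ = 0, ±1 (not J=0↔0): J: 1 → 2, ΔJ = +1 — ✓.
Parity must change: even → odd — ✓.
ΔL = 0, ±1 (not L=0↔0): L: 0 → 3, ΔL = +3 — ✗.
ΔS = 0: S: 1 → 1 — ✓.

the ΔL = 0, ±1 rule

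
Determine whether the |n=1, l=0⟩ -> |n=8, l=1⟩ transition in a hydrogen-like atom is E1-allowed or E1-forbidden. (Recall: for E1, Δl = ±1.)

allowed

l: 0 → 1 (Δl = +1). Δl = ±1 ok.
All E1 selection rules are satisfied.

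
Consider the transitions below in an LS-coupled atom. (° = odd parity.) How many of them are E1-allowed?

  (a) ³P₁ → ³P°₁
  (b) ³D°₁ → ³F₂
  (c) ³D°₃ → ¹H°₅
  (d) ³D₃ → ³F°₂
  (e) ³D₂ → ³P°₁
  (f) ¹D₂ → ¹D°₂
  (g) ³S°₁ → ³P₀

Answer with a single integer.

6

(a) allowed
(b) allowed
(c) forbidden (parity, ΔS, ΔL, ΔJ fail)
(d) allowed
(e) allowed
(f) allowed
(g) allowed
Total allowed: 6 of 7.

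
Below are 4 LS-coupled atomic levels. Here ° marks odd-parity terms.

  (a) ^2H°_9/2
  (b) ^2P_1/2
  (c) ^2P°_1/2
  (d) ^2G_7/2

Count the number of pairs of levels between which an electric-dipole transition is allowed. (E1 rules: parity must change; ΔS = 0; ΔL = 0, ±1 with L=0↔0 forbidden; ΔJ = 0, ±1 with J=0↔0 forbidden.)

(a)–(b): forbidden (ΔL, ΔJ).
(a)–(c): forbidden (parity, ΔL, ΔJ).
(a)–(d): allowed.
(b)–(c): allowed.
(b)–(d): forbidden (parity, ΔL, ΔJ).
(c)–(d): forbidden (ΔL, ΔJ).
Allowed pairs: 2 of 6.

2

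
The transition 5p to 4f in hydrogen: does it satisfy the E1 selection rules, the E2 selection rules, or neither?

Δl = 3 − 1 = +2; l_i + l_f = 4.
E1 (Δl = ±1): not satisfied.
E2 (Δl = 0,±2, l_i+l_f ≥ 2): satisfied.

E2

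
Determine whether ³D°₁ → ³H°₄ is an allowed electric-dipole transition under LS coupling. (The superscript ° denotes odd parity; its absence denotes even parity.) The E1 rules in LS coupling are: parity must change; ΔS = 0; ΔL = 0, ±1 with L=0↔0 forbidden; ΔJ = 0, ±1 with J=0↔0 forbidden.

Parity must change: odd → odd — fails.
ΔS = 0: S: 1 → 1 — passes.
ΔL = 0, ±1 (not L=0↔0): L: 2 → 5, ΔL = +3 — fails.
ΔJ = 0, ±1 (not J=0↔0): J: 1 → 4, ΔJ = +3 — fails.
Rule(s) violated: parity, ΔL, ΔJ.

forbidden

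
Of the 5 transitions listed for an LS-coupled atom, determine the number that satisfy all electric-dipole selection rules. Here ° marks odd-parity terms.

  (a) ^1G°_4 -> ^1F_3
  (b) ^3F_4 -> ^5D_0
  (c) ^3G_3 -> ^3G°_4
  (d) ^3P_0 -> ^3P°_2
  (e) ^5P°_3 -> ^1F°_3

(a) allowed
(b) forbidden (parity, ΔS, ΔJ fail)
(c) allowed
(d) forbidden (ΔJ fails)
(e) forbidden (parity, ΔS, ΔL fail)
Total allowed: 2 of 5.

2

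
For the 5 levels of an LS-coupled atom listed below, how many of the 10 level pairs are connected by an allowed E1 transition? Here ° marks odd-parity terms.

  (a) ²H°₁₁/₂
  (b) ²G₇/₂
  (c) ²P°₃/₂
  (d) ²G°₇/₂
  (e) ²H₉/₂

3

(a)–(b): forbidden (ΔJ).
(a)–(c): forbidden (parity, ΔL, ΔJ).
(a)–(d): forbidden (parity, ΔJ).
(a)–(e): allowed.
(b)–(c): forbidden (ΔL, ΔJ).
(b)–(d): allowed.
(b)–(e): forbidden (parity).
(c)–(d): forbidden (parity, ΔL, ΔJ).
(c)–(e): forbidden (ΔL, ΔJ).
(d)–(e): allowed.
Allowed pairs: 3 of 10.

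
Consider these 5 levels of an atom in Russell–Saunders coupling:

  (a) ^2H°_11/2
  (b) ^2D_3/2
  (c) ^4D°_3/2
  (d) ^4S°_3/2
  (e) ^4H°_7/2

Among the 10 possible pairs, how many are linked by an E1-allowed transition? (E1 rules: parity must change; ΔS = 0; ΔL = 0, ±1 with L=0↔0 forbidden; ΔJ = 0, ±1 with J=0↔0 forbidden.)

0

(a)–(b): forbidden (ΔL, ΔJ).
(a)–(c): forbidden (parity, ΔS, ΔL, ΔJ).
(a)–(d): forbidden (parity, ΔS, ΔL, ΔJ).
(a)–(e): forbidden (parity, ΔS, ΔJ).
(b)–(c): forbidden (ΔS).
(b)–(d): forbidden (ΔS, ΔL).
(b)–(e): forbidden (ΔS, ΔL, ΔJ).
(c)–(d): forbidden (parity, ΔL).
(c)–(e): forbidden (parity, ΔL, ΔJ).
(d)–(e): forbidden (parity, ΔL, ΔJ).
Allowed pairs: 0 of 10.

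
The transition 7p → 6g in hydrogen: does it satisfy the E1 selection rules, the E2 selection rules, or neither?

Δl = 4 − 1 = +3; l_i + l_f = 5.
E1 (Δl = ±1): not satisfied.
E2 (Δl = 0,±2, l_i+l_f ≥ 2): not satisfied.

neither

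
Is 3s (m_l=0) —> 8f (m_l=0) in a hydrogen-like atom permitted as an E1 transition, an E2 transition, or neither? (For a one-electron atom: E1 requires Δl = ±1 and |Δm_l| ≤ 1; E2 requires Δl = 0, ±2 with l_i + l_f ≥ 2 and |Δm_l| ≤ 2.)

Δl = 3 − 0 = +3; l_i + l_f = 3.
Δm_l = +0.
E1 (Δl = ±1, |Δm_l| ≤ 1): not satisfied.
E2 (Δl = 0,±2, l_i+l_f ≥ 2, |Δm_l| ≤ 2): not satisfied.

neither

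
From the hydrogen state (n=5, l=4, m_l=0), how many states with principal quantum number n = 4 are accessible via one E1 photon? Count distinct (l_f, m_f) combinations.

E1 requires Δl = ±1, so l_f ∈ {3, 5}; with 0 ≤ l_f ≤ n_f−1 = 3, the allowed l_f values are {3}.
For l_f = 3: m_f ∈ {m_i−1, m_i, m_i+1} ∩ [−3, 3] = {-1, 0, 1} → 3 states.
Total: 3.

3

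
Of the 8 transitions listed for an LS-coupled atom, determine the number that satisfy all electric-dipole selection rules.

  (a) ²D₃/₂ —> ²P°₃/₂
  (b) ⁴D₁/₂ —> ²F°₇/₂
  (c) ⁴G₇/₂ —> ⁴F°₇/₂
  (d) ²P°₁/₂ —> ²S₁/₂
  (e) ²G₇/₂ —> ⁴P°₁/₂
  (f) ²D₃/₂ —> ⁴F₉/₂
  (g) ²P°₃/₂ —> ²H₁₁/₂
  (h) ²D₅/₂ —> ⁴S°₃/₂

(a) allowed
(b) forbidden (ΔS, ΔJ fail)
(c) allowed
(d) allowed
(e) forbidden (ΔS, ΔL, ΔJ fail)
(f) forbidden (parity, ΔS, ΔJ fail)
(g) forbidden (ΔL, ΔJ fail)
(h) forbidden (ΔS, ΔL fail)
Total allowed: 3 of 8.

3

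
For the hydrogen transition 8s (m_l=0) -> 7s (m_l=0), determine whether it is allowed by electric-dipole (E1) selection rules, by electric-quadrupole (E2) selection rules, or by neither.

Δl = 0 − 0 = +0; l_i + l_f = 0.
Δm_l = +0.
E1 (Δl = ±1, |Δm_l| ≤ 1): not satisfied.
E2 (Δl = 0,±2, l_i+l_f ≥ 2, |Δm_l| ≤ 2): not satisfied.

neither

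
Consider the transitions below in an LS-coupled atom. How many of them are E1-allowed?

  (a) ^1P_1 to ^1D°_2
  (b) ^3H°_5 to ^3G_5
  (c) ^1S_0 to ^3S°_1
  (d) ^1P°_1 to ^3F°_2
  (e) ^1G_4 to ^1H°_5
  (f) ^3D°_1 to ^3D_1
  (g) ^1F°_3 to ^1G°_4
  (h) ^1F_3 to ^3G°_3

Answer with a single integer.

(a) allowed
(b) allowed
(c) forbidden (ΔS, ΔL fail)
(d) forbidden (parity, ΔS, ΔL fail)
(e) allowed
(f) allowed
(g) forbidden (parity fails)
(h) forbidden (ΔS fails)
Total allowed: 4 of 8.

4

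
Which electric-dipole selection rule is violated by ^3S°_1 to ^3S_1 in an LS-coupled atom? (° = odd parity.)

Initial level: S=1, L=0, J=1, parity odd. Final level: S=1, L=0, J=1, parity even.
Parity must change: odd → even — ✓.
ΔS = 0: S: 1 → 1 — ✓.
ΔL = 0, ±1 (not L=0↔0): L: 0 → 0, ΔL = +0 — ✗.
ΔJ = 0, ±1 (not J=0↔0): J: 1 → 1, ΔJ = +0 — ✓.

the L=0 ↔ L=0 exclusion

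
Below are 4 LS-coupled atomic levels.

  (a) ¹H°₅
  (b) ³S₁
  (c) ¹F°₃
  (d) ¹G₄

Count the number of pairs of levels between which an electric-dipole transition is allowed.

(a)–(b): forbidden (ΔS, ΔL, ΔJ).
(a)–(c): forbidden (parity, ΔL, ΔJ).
(a)–(d): allowed.
(b)–(c): forbidden (ΔS, ΔL, ΔJ).
(b)–(d): forbidden (parity, ΔS, ΔL, ΔJ).
(c)–(d): allowed.
Allowed pairs: 2 of 6.

2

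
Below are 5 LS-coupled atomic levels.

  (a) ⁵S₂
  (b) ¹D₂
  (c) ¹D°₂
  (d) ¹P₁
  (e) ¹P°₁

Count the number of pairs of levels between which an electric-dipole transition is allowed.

(a)–(b): forbidden (parity, ΔS, ΔL).
(a)–(c): forbidden (ΔS, ΔL).
(a)–(d): forbidden (parity, ΔS).
(a)–(e): forbidden (ΔS).
(b)–(c): allowed.
(b)–(d): forbidden (parity).
(b)–(e): allowed.
(c)–(d): allowed.
(c)–(e): forbidden (parity).
(d)–(e): allowed.
Allowed pairs: 4 of 10.

4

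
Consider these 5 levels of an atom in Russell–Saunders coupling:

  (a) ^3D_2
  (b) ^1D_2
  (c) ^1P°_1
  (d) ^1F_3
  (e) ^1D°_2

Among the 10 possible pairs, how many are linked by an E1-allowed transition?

(a)–(b): forbidden (parity, ΔS).
(a)–(c): forbidden (ΔS).
(a)–(d): forbidden (parity, ΔS).
(a)–(e): forbidden (ΔS).
(b)–(c): allowed.
(b)–(d): forbidden (parity).
(b)–(e): allowed.
(c)–(d): forbidden (ΔL, ΔJ).
(c)–(e): forbidden (parity).
(d)–(e): allowed.
Allowed pairs: 3 of 10.

3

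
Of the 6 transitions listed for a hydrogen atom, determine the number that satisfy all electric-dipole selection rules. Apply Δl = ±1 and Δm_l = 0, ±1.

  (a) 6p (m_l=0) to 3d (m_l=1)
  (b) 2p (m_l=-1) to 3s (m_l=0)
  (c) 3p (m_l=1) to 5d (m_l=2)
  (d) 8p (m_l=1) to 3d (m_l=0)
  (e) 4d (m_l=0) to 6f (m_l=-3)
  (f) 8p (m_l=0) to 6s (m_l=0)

5

(a) allowed
(b) allowed
(c) allowed
(d) allowed
(e) forbidden — Δm_l = -3 (E1 requires Δm_l = 0, ±1)
(f) allowed
Total allowed: 5 of 6.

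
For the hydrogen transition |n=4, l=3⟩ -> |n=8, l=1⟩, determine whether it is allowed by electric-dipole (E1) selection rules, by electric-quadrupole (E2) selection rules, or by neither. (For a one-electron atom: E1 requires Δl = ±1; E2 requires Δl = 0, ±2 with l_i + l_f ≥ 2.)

Δl = 1 − 3 = -2; l_i + l_f = 4.
E1 (Δl = ±1): not satisfied.
E2 (Δl = 0,±2, l_i+l_f ≥ 2): satisfied.

E2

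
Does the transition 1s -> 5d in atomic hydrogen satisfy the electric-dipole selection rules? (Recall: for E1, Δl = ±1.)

forbidden

l: 0 → 2 (Δl = +2). Δl = ±1 ✗.
The transition is electric-dipole forbidden.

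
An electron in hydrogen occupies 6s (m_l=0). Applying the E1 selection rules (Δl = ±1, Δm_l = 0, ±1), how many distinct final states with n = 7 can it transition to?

3

E1 requires Δl = ±1, so l_f ∈ {-1, 1}; with 0 ≤ l_f ≤ n_f−1 = 6, the allowed l_f values are {1}.
For l_f = 1: m_f ∈ {m_i−1, m_i, m_i+1} ∩ [−1, 1] = {-1, 0, 1} → 3 states.
Total: 3.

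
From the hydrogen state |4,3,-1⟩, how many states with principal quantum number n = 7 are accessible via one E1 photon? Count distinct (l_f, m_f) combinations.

E1 requires Δl = ±1, so l_f ∈ {2, 4}; with 0 ≤ l_f ≤ n_f−1 = 6, the allowed l_f values are {2, 4}.
For l_f = 2: m_f ∈ {m_i−1, m_i, m_i+1} ∩ [−2, 2] = {-2, -1, 0} → 3 states.
For l_f = 4: m_f ∈ {m_i−1, m_i, m_i+1} ∩ [−4, 4] = {-2, -1, 0} → 3 states.
Total: 6.

6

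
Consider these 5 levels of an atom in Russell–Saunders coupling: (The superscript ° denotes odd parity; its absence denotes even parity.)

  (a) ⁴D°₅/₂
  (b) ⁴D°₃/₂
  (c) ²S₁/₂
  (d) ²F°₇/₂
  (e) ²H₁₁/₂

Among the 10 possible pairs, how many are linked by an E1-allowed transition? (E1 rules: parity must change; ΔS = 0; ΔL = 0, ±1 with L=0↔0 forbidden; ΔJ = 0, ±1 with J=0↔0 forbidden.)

0

(a)–(b): forbidden (parity).
(a)–(c): forbidden (ΔS, ΔL, ΔJ).
(a)–(d): forbidden (parity, ΔS).
(a)–(e): forbidden (ΔS, ΔL, ΔJ).
(b)–(c): forbidden (ΔS, ΔL).
(b)–(d): forbidden (parity, ΔS, ΔJ).
(b)–(e): forbidden (ΔS, ΔL, ΔJ).
(c)–(d): forbidden (ΔL, ΔJ).
(c)–(e): forbidden (parity, ΔL, ΔJ).
(d)–(e): forbidden (ΔL, ΔJ).
Allowed pairs: 0 of 10.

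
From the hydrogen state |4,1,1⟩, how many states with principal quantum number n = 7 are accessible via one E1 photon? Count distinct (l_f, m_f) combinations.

4

E1 requires Δl = ±1, so l_f ∈ {0, 2}; with 0 ≤ l_f ≤ n_f−1 = 6, the allowed l_f values are {0, 2}.
For l_f = 0: m_f ∈ {m_i−1, m_i, m_i+1} ∩ [−0, 0] = {0} → 1 state.
For l_f = 2: m_f ∈ {m_i−1, m_i, m_i+1} ∩ [−2, 2] = {0, 1, 2} → 3 states.
Total: 4.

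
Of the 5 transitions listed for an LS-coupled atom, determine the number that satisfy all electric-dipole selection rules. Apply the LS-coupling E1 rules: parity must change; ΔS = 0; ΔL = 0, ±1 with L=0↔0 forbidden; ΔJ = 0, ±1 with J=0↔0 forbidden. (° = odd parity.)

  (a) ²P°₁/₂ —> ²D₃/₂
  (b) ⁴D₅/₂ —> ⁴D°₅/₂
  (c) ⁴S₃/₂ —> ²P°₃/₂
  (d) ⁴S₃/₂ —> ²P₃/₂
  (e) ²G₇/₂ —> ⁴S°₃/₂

2

(a) allowed
(b) allowed
(c) forbidden (ΔS fails)
(d) forbidden (parity, ΔS fail)
(e) forbidden (ΔS, ΔL, ΔJ fail)
Total allowed: 2 of 5.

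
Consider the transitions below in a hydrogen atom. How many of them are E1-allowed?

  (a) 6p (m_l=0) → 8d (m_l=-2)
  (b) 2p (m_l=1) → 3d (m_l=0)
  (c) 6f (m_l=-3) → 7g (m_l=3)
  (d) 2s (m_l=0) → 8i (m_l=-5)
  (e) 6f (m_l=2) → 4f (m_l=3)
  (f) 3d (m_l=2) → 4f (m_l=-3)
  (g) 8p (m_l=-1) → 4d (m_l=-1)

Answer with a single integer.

(a) forbidden — Δm_l = -2 (E1 requires Δm_l = 0, ±1)
(b) allowed
(c) forbidden — Δm_l = +6 (E1 requires Δm_l = 0, ±1)
(d) forbidden — Δl = +6 (E1 requires Δl = ±1); Δm_l = -5 (E1 requires Δm_l = 0, ±1)
(e) forbidden — Δl = +0 (E1 requires Δl = ±1)
(f) forbidden — Δm_l = -5 (E1 requires Δm_l = 0, ±1)
(g) allowed
Total allowed: 2 of 7.

2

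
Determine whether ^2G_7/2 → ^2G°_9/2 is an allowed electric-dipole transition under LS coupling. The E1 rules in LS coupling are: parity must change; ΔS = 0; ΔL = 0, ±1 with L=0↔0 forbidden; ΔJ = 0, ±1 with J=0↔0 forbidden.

Initial level: S=1/2, L=4, J=7/2, parity even. Final level: S=1/2, L=4, J=9/2, parity odd.
Parity must change: even → odd — ok.
ΔS = 0: S: 1/2 → 1/2 — ok.
ΔL = 0, ±1 (not L=0↔0): L: 4 → 4, ΔL = +0 — ok.
ΔJ = 0, ±1 (not J=0↔0): J: 7/2 → 9/2, ΔJ = +1 — ok.
All four E1 rules are satisfied.

allowed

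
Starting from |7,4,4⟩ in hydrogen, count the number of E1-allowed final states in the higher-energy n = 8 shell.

4

E1 requires Δl = ±1, so l_f ∈ {3, 5}; with 0 ≤ l_f ≤ n_f−1 = 7, the allowed l_f values are {3, 5}.
For l_f = 3: m_f ∈ {m_i−1, m_i, m_i+1} ∩ [−3, 3] = {3} → 1 state.
For l_f = 5: m_f ∈ {m_i−1, m_i, m_i+1} ∩ [−5, 5] = {3, 4, 5} → 3 states.
Total: 4.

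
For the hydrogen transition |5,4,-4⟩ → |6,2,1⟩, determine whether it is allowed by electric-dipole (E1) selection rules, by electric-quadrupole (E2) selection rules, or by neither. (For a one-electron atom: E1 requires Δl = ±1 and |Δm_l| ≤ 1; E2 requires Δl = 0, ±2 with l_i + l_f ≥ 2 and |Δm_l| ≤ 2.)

Δl = 2 − 4 = -2; l_i + l_f = 6.
Δm_l = +5.
E1 (Δl = ±1, |Δm_l| ≤ 1): not satisfied.
E2 (Δl = 0,±2, l_i+l_f ≥ 2, |Δm_l| ≤ 2): not satisfied.

neither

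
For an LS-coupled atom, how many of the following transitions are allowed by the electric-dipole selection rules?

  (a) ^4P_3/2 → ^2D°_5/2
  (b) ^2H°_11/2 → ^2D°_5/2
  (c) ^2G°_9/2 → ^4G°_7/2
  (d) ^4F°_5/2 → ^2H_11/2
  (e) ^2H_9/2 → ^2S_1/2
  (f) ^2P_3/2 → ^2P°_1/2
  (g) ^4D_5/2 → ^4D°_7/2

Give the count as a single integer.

2

(a) forbidden (ΔS fails)
(b) forbidden (parity, ΔL, ΔJ fail)
(c) forbidden (parity, ΔS fail)
(d) forbidden (ΔS, ΔL, ΔJ fail)
(e) forbidden (parity, ΔL, ΔJ fail)
(f) allowed
(g) allowed
Total allowed: 2 of 7.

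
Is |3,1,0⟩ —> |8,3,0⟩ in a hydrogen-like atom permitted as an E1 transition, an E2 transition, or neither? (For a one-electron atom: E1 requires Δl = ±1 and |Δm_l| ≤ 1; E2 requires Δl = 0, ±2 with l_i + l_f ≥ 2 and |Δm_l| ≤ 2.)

E2

Δl = 3 − 1 = +2; l_i + l_f = 4.
Δm_l = +0.
E1 (Δl = ±1, |Δm_l| ≤ 1): not satisfied.
E2 (Δl = 0,±2, l_i+l_f ≥ 2, |Δm_l| ≤ 2): satisfied.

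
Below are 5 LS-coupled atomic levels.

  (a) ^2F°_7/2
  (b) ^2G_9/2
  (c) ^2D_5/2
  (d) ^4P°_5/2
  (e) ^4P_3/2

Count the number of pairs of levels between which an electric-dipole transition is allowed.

(a)–(b): allowed.
(a)–(c): allowed.
(a)–(d): forbidden (parity, ΔS, ΔL).
(a)–(e): forbidden (ΔS, ΔL, ΔJ).
(b)–(c): forbidden (parity, ΔL, ΔJ).
(b)–(d): forbidden (ΔS, ΔL, ΔJ).
(b)–(e): forbidden (parity, ΔS, ΔL, ΔJ).
(c)–(d): forbidden (ΔS).
(c)–(e): forbidden (parity, ΔS).
(d)–(e): allowed.
Allowed pairs: 3 of 10.

3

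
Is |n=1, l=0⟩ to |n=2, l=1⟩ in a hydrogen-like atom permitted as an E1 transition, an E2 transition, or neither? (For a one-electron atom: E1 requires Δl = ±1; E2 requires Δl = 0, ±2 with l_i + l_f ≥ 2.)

E1

Δl = 1 − 0 = +1; l_i + l_f = 1.
E1 (Δl = ±1): satisfied.
E2 (Δl = 0,±2, l_i+l_f ≥ 2): not satisfied.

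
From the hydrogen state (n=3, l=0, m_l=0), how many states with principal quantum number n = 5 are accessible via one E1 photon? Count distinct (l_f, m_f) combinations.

E1 requires Δl = ±1, so l_f ∈ {-1, 1}; with 0 ≤ l_f ≤ n_f−1 = 4, the allowed l_f values are {1}.
For l_f = 1: m_f ∈ {m_i−1, m_i, m_i+1} ∩ [−1, 1] = {-1, 0, 1} → 3 states.
Total: 3.

3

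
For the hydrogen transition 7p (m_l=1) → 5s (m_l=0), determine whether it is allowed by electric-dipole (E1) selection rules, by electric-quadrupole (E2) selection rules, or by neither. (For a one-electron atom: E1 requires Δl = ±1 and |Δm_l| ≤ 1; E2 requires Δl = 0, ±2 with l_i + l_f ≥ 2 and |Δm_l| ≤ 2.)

E1

Δl = 0 − 1 = -1; l_i + l_f = 1.
Δm_l = -1.
E1 (Δl = ±1, |Δm_l| ≤ 1): satisfied.
E2 (Δl = 0,±2, l_i+l_f ≥ 2, |Δm_l| ≤ 2): not satisfied.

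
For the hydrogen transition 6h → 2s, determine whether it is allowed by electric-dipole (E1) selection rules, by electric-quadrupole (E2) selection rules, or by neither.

neither

Δl = 0 − 5 = -5; l_i + l_f = 5.
E1 (Δl = ±1): not satisfied.
E2 (Δl = 0,±2, l_i+l_f ≥ 2): not satisfied.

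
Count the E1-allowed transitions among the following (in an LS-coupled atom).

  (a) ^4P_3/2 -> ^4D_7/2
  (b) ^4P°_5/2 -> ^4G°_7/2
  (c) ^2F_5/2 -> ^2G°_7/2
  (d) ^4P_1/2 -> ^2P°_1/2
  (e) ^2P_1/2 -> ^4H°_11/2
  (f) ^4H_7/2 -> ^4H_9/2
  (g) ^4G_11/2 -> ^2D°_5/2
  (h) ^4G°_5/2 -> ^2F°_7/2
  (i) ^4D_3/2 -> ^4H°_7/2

(a) forbidden (parity, ΔJ fail)
(b) forbidden (parity, ΔL fail)
(c) allowed
(d) forbidden (ΔS fails)
(e) forbidden (ΔS, ΔL, ΔJ fail)
(f) forbidden (parity fails)
(g) forbidden (ΔS, ΔL, ΔJ fail)
(h) forbidden (parity, ΔS fail)
(i) forbidden (ΔL, ΔJ fail)
Total allowed: 1 of 9.

1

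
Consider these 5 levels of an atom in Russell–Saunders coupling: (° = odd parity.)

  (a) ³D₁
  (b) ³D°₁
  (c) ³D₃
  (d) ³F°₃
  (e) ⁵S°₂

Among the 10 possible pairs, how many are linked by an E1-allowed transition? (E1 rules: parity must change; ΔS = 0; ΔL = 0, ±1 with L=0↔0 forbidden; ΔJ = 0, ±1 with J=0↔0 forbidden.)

(a)–(b): allowed.
(a)–(c): forbidden (parity, ΔJ).
(a)–(d): forbidden (ΔJ).
(a)–(e): forbidden (ΔS, ΔL).
(b)–(c): forbidden (ΔJ).
(b)–(d): forbidden (parity, ΔJ).
(b)–(e): forbidden (parity, ΔS, ΔL).
(c)–(d): allowed.
(c)–(e): forbidden (ΔS, ΔL).
(d)–(e): forbidden (parity, ΔS, ΔL).
Allowed pairs: 2 of 10.

2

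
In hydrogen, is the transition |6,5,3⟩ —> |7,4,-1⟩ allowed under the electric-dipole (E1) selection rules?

forbidden

l: 5 → 4 (Δl = -1). Δl = ±1 satisfied.
m_l: 3 → -1 (Δm_l = -4). |Δm_l| ≤ 1 violated.
The transition is electric-dipole forbidden.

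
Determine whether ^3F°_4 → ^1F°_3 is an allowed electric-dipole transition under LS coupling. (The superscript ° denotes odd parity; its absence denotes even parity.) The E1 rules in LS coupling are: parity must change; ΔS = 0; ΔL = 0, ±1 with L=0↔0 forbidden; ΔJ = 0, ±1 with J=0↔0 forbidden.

forbidden

Parity must change: odd → odd — fails.
ΔL = 0, ±1 (not L=0↔0): L: 3 → 3, ΔL = +0 — ok.
ΔJ = 0, ±1 (not J=0↔0): J: 4 → 3, ΔJ = -1 — ok.
ΔS = 0: S: 1 → 0 — fails.
Rule(s) violated: parity, ΔS.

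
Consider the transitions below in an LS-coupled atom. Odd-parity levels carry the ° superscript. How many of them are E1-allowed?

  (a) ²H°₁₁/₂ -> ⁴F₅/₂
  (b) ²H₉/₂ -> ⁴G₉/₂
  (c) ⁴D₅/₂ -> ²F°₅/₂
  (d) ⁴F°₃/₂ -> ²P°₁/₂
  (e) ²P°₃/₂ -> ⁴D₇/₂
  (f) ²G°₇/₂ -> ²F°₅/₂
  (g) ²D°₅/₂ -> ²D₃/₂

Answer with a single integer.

(a) forbidden (ΔS, ΔL, ΔJ fail)
(b) forbidden (parity, ΔS fail)
(c) forbidden (ΔS fails)
(d) forbidden (parity, ΔS, ΔL fail)
(e) forbidden (ΔS, ΔJ fail)
(f) forbidden (parity fails)
(g) allowed
Total allowed: 1 of 7.

1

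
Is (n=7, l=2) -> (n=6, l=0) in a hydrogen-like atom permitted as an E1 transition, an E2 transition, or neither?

E2

Δl = 0 − 2 = -2; l_i + l_f = 2.
E1 (Δl = ±1): not satisfied.
E2 (Δl = 0,±2, l_i+l_f ≥ 2): satisfied.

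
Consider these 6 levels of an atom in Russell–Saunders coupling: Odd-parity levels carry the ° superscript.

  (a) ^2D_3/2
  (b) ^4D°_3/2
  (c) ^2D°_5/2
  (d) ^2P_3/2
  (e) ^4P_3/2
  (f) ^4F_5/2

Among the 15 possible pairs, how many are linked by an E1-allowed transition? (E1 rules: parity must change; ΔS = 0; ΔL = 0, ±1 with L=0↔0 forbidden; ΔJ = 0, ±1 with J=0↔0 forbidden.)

(a)–(b): forbidden (ΔS).
(a)–(c): allowed.
(a)–(d): forbidden (parity).
(a)–(e): forbidden (parity, ΔS).
(a)–(f): forbidden (parity, ΔS).
(b)–(c): forbidden (parity, ΔS).
(b)–(d): forbidden (ΔS).
(b)–(e): allowed.
(b)–(f): allowed.
(c)–(d): allowed.
(c)–(e): forbidden (ΔS).
(c)–(f): forbidden (ΔS).
(d)–(e): forbidden (parity, ΔS).
(d)–(f): forbidden (parity, ΔS, ΔL).
(e)–(f): forbidden (parity, ΔL).
Allowed pairs: 4 of 15.

4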